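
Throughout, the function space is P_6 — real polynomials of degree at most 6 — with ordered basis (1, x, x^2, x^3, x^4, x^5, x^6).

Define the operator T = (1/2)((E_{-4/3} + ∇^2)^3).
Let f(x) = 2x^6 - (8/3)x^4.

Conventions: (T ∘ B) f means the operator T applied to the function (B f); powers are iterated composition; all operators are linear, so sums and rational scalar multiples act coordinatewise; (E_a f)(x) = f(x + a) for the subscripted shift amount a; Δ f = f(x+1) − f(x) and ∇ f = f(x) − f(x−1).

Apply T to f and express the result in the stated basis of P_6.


E_{-4/3} f = 2x^6 - 16x^5 + (152/3)x^4 - (2176/27)x^3 + (1792/27)x^2 - (2048/81)x + 2048/729
∇ f = 12x^5 - 30x^4 + (88/3)x^3 - 14x^2 + (4/3)x + 2/3
∇ ∇ f = 60x^4 - 240x^3 + 388x^2 - 296x + 260/3
(E_{-4/3} + ∇^2) f = 2x^6 - 16x^5 + (332/3)x^4 - (8656/27)x^3 + (12268/27)x^2 - (26024/81)x + 65228/729
E_{-4/3} (E_{-4/3} + ∇^2) f = 2x^6 - 32x^5 + (812/3)x^4 - (34832/27)x^3 + (91564/27)x^2 - (372232/81)x + 1832684/729
∇ (E_{-4/3} + ∇^2) f = 12x^5 - 110x^4 + (1928/3)x^3 - (16342/9)x^2 + (64940/27)x - 99218/81
∇ ∇ (E_{-4/3} + ∇^2) f = 60x^4 - 560x^3 + 2708x^2 - (54536/9)x + 134612/27
(E_{-4/3} + ∇^2) (E_{-4/3} + ∇^2) f = 2x^6 - 32x^5 + (992/3)x^4 - (49952/27)x^3 + (164680/27)x^2 - (863056/81)x + 5467208/729
E_{-4/3} (E_{-4/3} + ∇^2) (E_{-4/3} + ∇^2) f = 2x^6 - 48x^5 + (1792/3)x^4 - (12832/3)x^3 + 17880x^2 - (364304/9)x + 1029400/27
∇ (E_{-4/3} + ∇^2) (E_{-4/3} + ∇^2) f = 12x^5 - 190x^4 + (5048/3)x^3 - (70958/9)x^2 + (519572/27)x - 1536490/81
∇ ∇ (E_{-4/3} + ∇^2) (E_{-4/3} + ∇^2) f = 60x^4 - 880x^3 + 6308x^2 - (194728/9)x + 783332/27
(E_{-4/3} + ∇^2) (E_{-4/3} + ∇^2) (E_{-4/3} + ∇^2) f = 2x^6 - 48x^5 + (1972/3)x^4 - (15472/3)x^3 + 24188x^2 - (186344/3)x + 604244/9
((1/2)((E_{-4/3} + ∇^2)^3)) f = x^6 - 24x^5 + (986/3)x^4 - (7736/3)x^3 + 12094x^2 - (93172/3)x + 302122/9

the image equals g(x) = x^6 - 24x^5 + (986/3)x^4 - (7736/3)x^3 + 12094x^2 - (93172/3)x + 302122/9


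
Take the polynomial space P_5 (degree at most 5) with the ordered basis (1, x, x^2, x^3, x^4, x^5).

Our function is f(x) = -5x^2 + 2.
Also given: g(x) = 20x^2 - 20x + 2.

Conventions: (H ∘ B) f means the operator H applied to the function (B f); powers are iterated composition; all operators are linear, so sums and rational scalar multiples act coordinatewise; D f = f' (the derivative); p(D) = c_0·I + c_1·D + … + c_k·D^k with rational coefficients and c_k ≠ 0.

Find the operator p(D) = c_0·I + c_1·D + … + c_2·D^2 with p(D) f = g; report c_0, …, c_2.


D^0 f = -5x^2 + 2
D^1 f = -10x
D^2 f = -10
matching coefficients of g against c_0 f + c_1 Df + … from the top degree down determines the c_i
solution: c_0 = -4, c_1 = 2, c_2 = -1

p(D) = -4·I + 2·D − D^2, i.e. c_0 = -4, c_1 = 2, c_2 = -1


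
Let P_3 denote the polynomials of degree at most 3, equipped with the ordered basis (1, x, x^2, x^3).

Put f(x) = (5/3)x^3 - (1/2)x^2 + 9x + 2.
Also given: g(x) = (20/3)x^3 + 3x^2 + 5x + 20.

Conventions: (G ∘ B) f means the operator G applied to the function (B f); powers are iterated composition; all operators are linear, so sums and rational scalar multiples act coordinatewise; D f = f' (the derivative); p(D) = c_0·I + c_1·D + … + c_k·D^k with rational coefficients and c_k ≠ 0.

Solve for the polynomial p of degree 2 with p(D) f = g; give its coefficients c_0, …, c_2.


D^0 f = (5/3)x^3 - (1/2)x^2 + 9x + 2
D^1 f = 5x^2 - x + 9
D^2 f = 10x - 1
matching coefficients of g against c_0 f + c_1 Df + … from the top degree down determines the c_i
solution: c_0 = 4, c_1 = 1, c_2 = -3

p(D) = 4·I + D − 3·D^2, i.e. c_0 = 4, c_1 = 1, c_2 = -3


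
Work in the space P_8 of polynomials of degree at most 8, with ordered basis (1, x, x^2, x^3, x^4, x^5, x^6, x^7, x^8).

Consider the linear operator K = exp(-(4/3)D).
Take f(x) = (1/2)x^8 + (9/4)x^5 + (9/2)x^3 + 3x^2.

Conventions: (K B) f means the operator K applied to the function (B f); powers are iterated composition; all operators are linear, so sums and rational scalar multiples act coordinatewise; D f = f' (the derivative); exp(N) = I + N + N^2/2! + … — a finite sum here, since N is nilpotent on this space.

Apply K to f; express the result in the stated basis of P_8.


g(x) = (1/2)x^8 - (16/3)x^7 + (224/9)x^6 - (6925/108)x^5 + (7745/81)x^4 - (35717/486)x^3 + (7529/729)x^2 + (47216/2187)x - 64432/6561

order-1 term: -(16/3)x^7 - 15x^4 - 18x^2 - 8x
order-2 term: (224/9)x^6 + 40x^3 + 24x + 16/3
order-3 term: -(1792/27)x^5 - (160/3)x^2 - 32/3
order-4 term: (8960/81)x^4 + (320/9)x
order-5 term: -(28672/243)x^3 - 256/27
order-6 term: (57344/729)x^2
order-7 term: -(65536/2187)x
order-8 term: 32768/6561
the series for exp(-(4/3)D) f terminates at order 8
exp(-(4/3)D) f = (1/2)x^8 - (16/3)x^7 + (224/9)x^6 - (6925/108)x^5 + (7745/81)x^4 - (35717/486)x^3 + (7529/729)x^2 + (47216/2187)x - 64432/6561


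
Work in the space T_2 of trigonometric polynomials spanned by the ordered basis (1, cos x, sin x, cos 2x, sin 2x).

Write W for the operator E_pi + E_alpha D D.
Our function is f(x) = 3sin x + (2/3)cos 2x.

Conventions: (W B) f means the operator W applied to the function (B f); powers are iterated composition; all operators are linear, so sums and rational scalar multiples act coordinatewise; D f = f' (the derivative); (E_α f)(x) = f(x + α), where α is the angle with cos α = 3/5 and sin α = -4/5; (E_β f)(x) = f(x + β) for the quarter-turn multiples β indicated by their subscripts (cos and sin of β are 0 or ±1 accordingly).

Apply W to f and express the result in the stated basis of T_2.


the result is g(x) = (12/5)cos x - (24/5)sin x + (106/75)cos 2x - (64/25)sin 2x

E_pi f = -3sin x + (2/3)cos 2x
D f = 3cos x - (4/3)sin 2x
D D f = -3sin x - (8/3)cos 2x
E_alpha D D f = (12/5)cos x - (9/5)sin x + (56/75)cos 2x - (64/25)sin 2x
(E_pi + E_alpha D D) f = (12/5)cos x - (24/5)sin x + (106/75)cos 2x - (64/25)sin 2x


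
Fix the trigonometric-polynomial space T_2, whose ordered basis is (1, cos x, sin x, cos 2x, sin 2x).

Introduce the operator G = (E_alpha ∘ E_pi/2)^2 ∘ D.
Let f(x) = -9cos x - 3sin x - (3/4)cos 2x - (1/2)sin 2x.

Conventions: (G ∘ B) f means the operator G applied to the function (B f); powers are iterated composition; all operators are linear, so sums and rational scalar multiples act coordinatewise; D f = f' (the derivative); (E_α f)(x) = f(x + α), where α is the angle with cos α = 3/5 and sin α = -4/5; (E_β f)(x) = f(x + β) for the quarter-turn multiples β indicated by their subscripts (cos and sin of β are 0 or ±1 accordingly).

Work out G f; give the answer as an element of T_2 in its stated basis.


g(x) = (39/5)cos x + (27/5)sin x + (1031/625)cos 2x - (909/1250)sin 2x

D f = -3cos x + 9sin x - cos 2x + (3/2)sin 2x
E_pi/2 D f = 9cos x + 3sin x + cos 2x - (3/2)sin 2x
E_alpha E_pi/2 D f = 3cos x + 9sin x + (29/25)cos 2x + (69/50)sin 2x
E_pi/2 (E_alpha ∘ E_pi/2) D f = 9cos x - 3sin x - (29/25)cos 2x - (69/50)sin 2x
E_alpha E_pi/2 (E_alpha ∘ E_pi/2) D f = (39/5)cos x + (27/5)sin x + (1031/625)cos 2x - (909/1250)sin 2x


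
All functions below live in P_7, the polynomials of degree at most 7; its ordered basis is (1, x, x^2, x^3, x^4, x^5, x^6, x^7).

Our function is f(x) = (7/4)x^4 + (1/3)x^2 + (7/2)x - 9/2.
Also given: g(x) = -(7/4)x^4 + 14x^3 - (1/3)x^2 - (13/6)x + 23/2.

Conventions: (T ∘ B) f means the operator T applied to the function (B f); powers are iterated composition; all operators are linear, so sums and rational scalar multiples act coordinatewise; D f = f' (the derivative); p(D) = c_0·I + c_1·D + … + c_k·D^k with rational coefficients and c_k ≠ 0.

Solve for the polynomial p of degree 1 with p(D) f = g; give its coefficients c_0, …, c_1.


D^0 f = (7/4)x^4 + (1/3)x^2 + (7/2)x - 9/2
D^1 f = 7x^3 + (2/3)x + 7/2
matching coefficients of g against c_0 f + c_1 Df + … from the top degree down determines the c_i
solution: c_0 = -1, c_1 = 2

c_0 = -1, c_1 = 2


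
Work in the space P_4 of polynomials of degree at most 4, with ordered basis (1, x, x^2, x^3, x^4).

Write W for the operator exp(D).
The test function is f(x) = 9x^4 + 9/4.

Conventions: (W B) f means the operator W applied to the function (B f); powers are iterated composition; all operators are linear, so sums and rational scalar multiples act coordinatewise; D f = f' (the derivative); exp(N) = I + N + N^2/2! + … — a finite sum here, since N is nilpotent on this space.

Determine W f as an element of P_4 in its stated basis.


the image equals g(x) = 9x^4 + 36x^3 + 54x^2 + 36x + 45/4

order-1 term: 36x^3
order-2 term: 54x^2
order-3 term: 36x
order-4 term: 9
the series for exp(D) f terminates at order 4
exp(D) f = 9x^4 + 36x^3 + 54x^2 + 36x + 45/4


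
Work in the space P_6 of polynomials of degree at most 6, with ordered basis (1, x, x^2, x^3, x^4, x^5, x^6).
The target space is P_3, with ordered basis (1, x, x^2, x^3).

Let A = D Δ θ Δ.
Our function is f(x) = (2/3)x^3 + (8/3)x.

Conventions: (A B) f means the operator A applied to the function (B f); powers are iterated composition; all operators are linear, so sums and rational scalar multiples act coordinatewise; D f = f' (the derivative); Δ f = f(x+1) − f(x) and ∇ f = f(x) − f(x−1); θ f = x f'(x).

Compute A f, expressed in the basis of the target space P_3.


g(x) = 8

Δ f = 2x^2 + 2x + 10/3
θ Δ f = 4x^2 + 2x
Δ (θ Δ) f = 8x + 6
D Δ (θ Δ) f = 8


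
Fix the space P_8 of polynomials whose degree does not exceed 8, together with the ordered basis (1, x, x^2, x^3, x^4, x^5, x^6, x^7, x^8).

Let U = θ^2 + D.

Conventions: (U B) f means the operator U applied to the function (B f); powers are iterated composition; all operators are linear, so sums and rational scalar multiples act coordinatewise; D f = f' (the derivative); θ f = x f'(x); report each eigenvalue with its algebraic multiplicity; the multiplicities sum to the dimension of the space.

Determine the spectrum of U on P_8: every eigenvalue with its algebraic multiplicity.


λ = 0 (multiplicity 1), λ = 1 (multiplicity 1), λ = 4 (multiplicity 1), λ = 9 (multiplicity 1), λ = 16 (multiplicity 1), λ = 25 (multiplicity 1), λ = 36 (multiplicity 1), λ = 49 (multiplicity 1), λ = 64 (multiplicity 1)

image of 1: 0
image of x: x + 1
image of x^2: 4x^2 + 2x
image of x^3: 9x^3 + 3x^2
image of x^4: 16x^4 + 4x^3
image of x^5: 25x^5 + 5x^4
image of x^6: 36x^6 + 6x^5
image of x^7: 49x^7 + 7x^6
image of x^8: 64x^8 + 8x^7
the matrix is upper triangular; its diagonal is (0, 1, 4, 9, 16, 25, 36, 49, 64)
for a triangular matrix the eigenvalues are the diagonal entries, with algebraic multiplicity their repetition count


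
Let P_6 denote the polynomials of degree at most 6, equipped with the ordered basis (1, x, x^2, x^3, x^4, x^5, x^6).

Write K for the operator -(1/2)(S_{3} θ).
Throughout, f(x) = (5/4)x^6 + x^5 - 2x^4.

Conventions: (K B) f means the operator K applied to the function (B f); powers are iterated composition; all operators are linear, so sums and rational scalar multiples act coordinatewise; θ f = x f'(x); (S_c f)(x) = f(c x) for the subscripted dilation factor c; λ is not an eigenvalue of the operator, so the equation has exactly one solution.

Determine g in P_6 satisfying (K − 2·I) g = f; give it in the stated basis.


the image equals g(x) = -(5/8756)x^6 - (2/1219)x^5 + (1/82)x^4

write g with unknown coordinates in the stated basis and equate coefficients in (K − 2·I) g = f
solving from the highest basis element down gives g = -(5/8756)x^6 - (2/1219)x^5 + (1/82)x^4
check: K g = (10935/8756)x^6 + (1215/1219)x^5 - (81/41)x^4
so K g − 2·g = (5/4)x^6 + x^5 - 2x^4 = f ✓


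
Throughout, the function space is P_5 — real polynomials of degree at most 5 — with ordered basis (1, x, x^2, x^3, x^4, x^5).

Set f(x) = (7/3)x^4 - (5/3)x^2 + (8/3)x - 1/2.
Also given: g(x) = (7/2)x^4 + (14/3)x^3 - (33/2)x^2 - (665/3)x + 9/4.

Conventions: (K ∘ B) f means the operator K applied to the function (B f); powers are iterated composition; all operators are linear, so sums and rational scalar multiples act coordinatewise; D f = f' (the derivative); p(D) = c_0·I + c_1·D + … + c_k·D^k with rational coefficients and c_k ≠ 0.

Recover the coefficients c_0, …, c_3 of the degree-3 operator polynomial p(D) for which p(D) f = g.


D^0 f = (7/3)x^4 - (5/3)x^2 + (8/3)x - 1/2
D^1 f = (28/3)x^3 - (10/3)x + 8/3
D^2 f = 28x^2 - 10/3
D^3 f = 56x
matching coefficients of g against c_0 f + c_1 Df + … from the top degree down determines the c_i
solution: c_0 = 3/2, c_1 = 1/2, c_2 = -1/2, c_3 = -4

p(D) = (3/2)·I + (1/2)·D − (1/2)·D^2 − 4·D^3, i.e. c_0 = 3/2, c_1 = 1/2, c_2 = -1/2, c_3 = -4


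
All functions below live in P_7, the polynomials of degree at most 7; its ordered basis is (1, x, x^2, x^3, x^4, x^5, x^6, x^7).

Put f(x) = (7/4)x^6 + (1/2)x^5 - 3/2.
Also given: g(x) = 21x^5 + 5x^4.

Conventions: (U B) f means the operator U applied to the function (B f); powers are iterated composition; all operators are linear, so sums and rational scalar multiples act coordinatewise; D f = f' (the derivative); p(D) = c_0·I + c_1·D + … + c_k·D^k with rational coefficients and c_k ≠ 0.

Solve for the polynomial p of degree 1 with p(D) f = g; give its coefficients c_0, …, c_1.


p(D) = 2·D, i.e. c_0 = 0, c_1 = 2

D^0 f = (7/4)x^6 + (1/2)x^5 - 3/2
D^1 f = (21/2)x^5 + (5/2)x^4
matching coefficients of g against c_0 f + c_1 Df + … from the top degree down determines the c_i
solution: c_0 = 0, c_1 = 2


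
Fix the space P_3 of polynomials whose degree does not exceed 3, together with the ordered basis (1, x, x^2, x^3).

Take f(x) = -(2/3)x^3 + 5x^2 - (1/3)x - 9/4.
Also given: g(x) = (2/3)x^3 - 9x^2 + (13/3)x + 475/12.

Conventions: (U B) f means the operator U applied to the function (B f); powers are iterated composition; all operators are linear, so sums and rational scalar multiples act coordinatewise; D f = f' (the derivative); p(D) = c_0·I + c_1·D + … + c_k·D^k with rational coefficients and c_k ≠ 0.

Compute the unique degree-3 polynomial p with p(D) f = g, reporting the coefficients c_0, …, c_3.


D^0 f = -(2/3)x^3 + 5x^2 - (1/3)x - 9/4
D^1 f = -2x^2 + 10x - 1/3
D^2 f = -4x + 10
D^3 f = -4
matching coefficients of g against c_0 f + c_1 Df + … from the top degree down determines the c_i
solution: c_0 = -1, c_1 = 2, c_2 = 4, c_3 = 1/2

c_0 = -1, c_1 = 2, c_2 = 4, c_3 = 1/2


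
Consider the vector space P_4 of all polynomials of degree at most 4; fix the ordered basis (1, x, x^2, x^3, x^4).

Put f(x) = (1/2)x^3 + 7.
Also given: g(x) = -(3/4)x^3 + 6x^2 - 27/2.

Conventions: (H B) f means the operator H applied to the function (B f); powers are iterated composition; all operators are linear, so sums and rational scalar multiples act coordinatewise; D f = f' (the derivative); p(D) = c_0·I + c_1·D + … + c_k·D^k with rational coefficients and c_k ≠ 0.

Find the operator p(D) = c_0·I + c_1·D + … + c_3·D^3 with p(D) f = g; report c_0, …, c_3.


D^0 f = (1/2)x^3 + 7
D^1 f = (3/2)x^2
D^2 f = 3x
D^3 f = 3
matching coefficients of g against c_0 f + c_1 Df + … from the top degree down determines the c_i
solution: c_0 = -3/2, c_1 = 4, c_2 = 0, c_3 = -1

c_0 = -3/2, c_1 = 4, c_2 = 0, c_3 = -1


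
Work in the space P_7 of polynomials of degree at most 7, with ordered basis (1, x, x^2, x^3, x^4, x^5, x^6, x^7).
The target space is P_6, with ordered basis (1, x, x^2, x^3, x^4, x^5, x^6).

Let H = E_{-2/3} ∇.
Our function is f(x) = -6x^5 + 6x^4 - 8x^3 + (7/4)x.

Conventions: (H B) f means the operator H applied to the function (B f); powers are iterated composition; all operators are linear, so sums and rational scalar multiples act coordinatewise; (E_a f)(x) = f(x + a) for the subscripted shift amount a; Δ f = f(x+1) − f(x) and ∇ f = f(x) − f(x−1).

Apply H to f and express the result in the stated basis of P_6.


∇ f = -30x^4 + 84x^3 - 120x^2 + 78x - 73/4
E_{-2/3} ∇ f = -30x^4 + 164x^3 - 368x^2 + (3470/9)x - 16675/108

the result is g(x) = -30x^4 + 164x^3 - 368x^2 + (3470/9)x - 16675/108


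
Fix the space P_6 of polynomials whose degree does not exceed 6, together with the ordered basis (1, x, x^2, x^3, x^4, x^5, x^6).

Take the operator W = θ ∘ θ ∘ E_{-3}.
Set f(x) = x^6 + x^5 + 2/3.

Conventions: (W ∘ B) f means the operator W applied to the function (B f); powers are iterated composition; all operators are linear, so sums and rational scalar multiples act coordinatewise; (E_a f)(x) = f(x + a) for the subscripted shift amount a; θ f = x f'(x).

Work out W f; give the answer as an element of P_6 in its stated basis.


the result is g(x) = 36x^6 - 425x^5 + 1920x^4 - 4050x^3 + 3780x^2 - 1053x

E_{-3} f = x^6 - 17x^5 + 120x^4 - 450x^3 + 945x^2 - 1053x + 1460/3
θ E_{-3} f = 6x^6 - 85x^5 + 480x^4 - 1350x^3 + 1890x^2 - 1053x
θ θ E_{-3} f = 36x^6 - 425x^5 + 1920x^4 - 4050x^3 + 3780x^2 - 1053x


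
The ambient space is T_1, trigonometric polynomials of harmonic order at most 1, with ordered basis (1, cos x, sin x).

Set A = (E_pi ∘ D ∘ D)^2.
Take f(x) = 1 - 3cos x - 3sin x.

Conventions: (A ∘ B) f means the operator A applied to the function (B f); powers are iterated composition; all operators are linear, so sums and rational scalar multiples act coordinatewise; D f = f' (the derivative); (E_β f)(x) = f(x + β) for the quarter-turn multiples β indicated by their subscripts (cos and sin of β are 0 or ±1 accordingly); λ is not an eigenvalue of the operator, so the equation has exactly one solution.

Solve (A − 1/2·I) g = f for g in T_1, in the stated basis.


write g with unknown coordinates in the stated basis and equate coefficients in (A − 1/2·I) g = f
solving from the highest basis element down gives g = -2 - 6cos x - 6sin x
check: A g = -6cos x - 6sin x
so A g − 1/2·g = 1 - 3cos x - 3sin x = f ✓

g(x) = -2 - 6cos x - 6sin x


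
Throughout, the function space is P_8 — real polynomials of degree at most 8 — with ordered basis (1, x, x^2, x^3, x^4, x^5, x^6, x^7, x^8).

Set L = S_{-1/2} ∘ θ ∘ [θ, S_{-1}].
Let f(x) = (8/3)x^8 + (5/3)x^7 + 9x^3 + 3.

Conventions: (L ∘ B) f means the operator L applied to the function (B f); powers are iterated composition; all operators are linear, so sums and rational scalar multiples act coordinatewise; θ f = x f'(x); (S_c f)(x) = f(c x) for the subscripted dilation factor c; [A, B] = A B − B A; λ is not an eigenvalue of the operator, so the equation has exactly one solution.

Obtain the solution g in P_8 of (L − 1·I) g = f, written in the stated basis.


write g with unknown coordinates in the stated basis and equate coefficients in (L − 1·I) g = f
solving from the highest basis element down gives g = -(8/3)x^8 - (5/3)x^7 - 9x^3 - 3
check: L g = 0
so L g − 1·g = (8/3)x^8 + (5/3)x^7 + 9x^3 + 3 = f ✓

the image equals g(x) = -(8/3)x^8 - (5/3)x^7 - 9x^3 - 3


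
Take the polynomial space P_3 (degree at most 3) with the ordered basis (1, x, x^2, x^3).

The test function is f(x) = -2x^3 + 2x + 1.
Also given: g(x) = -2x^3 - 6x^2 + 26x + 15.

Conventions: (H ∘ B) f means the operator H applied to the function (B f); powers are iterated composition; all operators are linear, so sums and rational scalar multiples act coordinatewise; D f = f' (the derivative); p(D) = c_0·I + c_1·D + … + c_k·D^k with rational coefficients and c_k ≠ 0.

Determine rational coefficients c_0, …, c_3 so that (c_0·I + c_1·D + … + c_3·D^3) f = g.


c_0 = 1, c_1 = 1, c_2 = -2, c_3 = -1

D^0 f = -2x^3 + 2x + 1
D^1 f = -6x^2 + 2
D^2 f = -12x
D^3 f = -12
matching coefficients of g against c_0 f + c_1 Df + … from the top degree down determines the c_i
solution: c_0 = 1, c_1 = 1, c_2 = -2, c_3 = -1


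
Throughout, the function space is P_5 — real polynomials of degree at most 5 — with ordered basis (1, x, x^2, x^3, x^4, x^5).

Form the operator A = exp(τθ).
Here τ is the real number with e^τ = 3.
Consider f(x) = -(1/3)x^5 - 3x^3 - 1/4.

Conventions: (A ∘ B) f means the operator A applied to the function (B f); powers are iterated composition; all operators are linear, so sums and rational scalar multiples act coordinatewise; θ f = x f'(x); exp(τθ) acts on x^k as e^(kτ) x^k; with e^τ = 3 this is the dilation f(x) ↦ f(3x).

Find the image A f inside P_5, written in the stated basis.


exp(τθ) x^k = e^(kτ) x^k; with e^τ = 3 this sends x^k to 3^k x^k
x^3 ↦ 27 x^3
x^5 ↦ 243 x^5
applying this coordinatewise to f: exp(τθ) f = -81x^5 - 81x^3 - 1/4

the image equals g(x) = -81x^5 - 81x^3 - 1/4


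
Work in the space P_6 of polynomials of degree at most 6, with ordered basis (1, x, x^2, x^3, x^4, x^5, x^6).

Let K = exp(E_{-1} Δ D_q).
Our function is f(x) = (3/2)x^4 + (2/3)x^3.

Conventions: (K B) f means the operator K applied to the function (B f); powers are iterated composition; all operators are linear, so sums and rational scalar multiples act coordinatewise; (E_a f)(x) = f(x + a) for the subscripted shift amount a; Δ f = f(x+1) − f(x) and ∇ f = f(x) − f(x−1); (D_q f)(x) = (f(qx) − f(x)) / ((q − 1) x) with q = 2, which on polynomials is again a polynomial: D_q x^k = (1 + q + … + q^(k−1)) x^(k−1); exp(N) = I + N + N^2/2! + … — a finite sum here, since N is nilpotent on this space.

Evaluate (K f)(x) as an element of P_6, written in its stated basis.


g(x) = (3/2)x^4 + (2/3)x^3 + (135/2)x^2 - (349/6)x + 1429/12

order-1 term: (135/2)x^2 - (349/6)x + 107/6
order-2 term: 405/4
the series for exp(E_{-1} Δ D_q) f terminates at order 2
exp(E_{-1} Δ D_q) f = (3/2)x^4 + (2/3)x^3 + (135/2)x^2 - (349/6)x + 1429/12


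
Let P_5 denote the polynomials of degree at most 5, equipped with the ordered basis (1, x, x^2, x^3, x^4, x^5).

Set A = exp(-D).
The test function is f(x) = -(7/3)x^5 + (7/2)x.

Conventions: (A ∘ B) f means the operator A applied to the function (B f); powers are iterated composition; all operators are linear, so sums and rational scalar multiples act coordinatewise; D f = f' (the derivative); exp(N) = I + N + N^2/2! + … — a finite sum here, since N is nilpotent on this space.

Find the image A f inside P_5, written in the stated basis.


order-1 term: (35/3)x^4 - 7/2
order-2 term: -(70/3)x^3
order-3 term: (70/3)x^2
order-4 term: -(35/3)x
order-5 term: 7/3
the series for exp(-D) f terminates at order 5
exp(-D) f = -(7/3)x^5 + (35/3)x^4 - (70/3)x^3 + (70/3)x^2 - (49/6)x - 7/6

the result is g(x) = -(7/3)x^5 + (35/3)x^4 - (70/3)x^3 + (70/3)x^2 - (49/6)x - 7/6


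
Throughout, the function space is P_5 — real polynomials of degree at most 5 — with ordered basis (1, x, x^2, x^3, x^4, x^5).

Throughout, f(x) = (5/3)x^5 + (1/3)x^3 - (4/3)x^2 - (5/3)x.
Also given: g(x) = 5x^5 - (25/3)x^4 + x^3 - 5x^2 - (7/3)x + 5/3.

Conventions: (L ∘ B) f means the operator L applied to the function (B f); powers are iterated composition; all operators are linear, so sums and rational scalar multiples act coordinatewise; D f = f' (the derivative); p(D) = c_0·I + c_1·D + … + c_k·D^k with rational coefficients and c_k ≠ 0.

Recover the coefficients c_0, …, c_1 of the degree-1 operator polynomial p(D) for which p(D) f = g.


D^0 f = (5/3)x^5 + (1/3)x^3 - (4/3)x^2 - (5/3)x
D^1 f = (25/3)x^4 + x^2 - (8/3)x - 5/3
matching coefficients of g against c_0 f + c_1 Df + … from the top degree down determines the c_i
solution: c_0 = 3, c_1 = -1

p(D) = 3·I − D, i.e. c_0 = 3, c_1 = -1


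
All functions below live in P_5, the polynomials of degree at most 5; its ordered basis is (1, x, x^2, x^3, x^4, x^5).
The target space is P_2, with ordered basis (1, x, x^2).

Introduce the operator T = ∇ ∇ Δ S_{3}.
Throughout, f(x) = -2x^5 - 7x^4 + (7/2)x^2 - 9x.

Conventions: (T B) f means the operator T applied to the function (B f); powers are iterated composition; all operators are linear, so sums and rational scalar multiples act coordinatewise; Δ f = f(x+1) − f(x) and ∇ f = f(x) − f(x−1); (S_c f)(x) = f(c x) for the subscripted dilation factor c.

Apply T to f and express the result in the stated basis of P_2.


S_{3} f = -486x^5 - 567x^4 + (63/2)x^2 - 27x
Δ S_{3} f = -2430x^4 - 7128x^3 - 8262x^2 - 4635x - 2097/2
∇ Δ S_{3} f = -9720x^3 - 6804x^2 - 4860x - 1071
∇ (∇ Δ S_{3}) f = -29160x^2 + 15552x - 7776

the result is g(x) = -29160x^2 + 15552x - 7776


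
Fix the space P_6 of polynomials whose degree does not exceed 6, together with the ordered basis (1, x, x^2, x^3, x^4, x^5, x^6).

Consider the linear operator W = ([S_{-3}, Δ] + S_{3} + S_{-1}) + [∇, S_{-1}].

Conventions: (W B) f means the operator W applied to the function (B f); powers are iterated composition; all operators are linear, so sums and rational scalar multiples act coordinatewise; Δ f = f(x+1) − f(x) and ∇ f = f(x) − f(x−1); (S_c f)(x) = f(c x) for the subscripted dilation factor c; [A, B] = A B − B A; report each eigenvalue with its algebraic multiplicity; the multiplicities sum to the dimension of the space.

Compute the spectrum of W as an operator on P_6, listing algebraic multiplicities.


image of 1: 2
image of x: 2x + 2
image of x^2: 10x^2 - 20x - 8
image of x^3: 26x^3 + 102x^2 + 72x + 26
image of x^4: 82x^4 - 424x^3 - 432x^2 - 328x - 80
image of x^5: 242x^5 + 1610x^4 + 2160x^3 + 2500x^2 + 1200x + 242
image of x^6: 730x^6 - 5820x^5 - 9720x^4 - 15080x^3 - 10800x^2 - 4380x - 728
the matrix is upper triangular; its diagonal is (2, 2, 10, 26, 82, 242, 730)
for a triangular matrix the eigenvalues are the diagonal entries, with algebraic multiplicity their repetition count

λ = 2 (multiplicity 2), λ = 10 (multiplicity 1), λ = 26 (multiplicity 1), λ = 82 (multiplicity 1), λ = 242 (multiplicity 1), λ = 730 (multiplicity 1)


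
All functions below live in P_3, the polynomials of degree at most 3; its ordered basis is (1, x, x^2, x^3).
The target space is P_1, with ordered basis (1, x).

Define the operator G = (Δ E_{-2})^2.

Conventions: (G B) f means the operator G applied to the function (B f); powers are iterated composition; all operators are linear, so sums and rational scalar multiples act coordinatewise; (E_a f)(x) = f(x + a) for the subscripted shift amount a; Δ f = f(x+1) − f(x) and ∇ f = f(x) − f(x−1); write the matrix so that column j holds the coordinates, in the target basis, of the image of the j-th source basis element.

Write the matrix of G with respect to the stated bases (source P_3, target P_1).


image of 1: 0
image of x: 0
image of x^2: 2
image of x^3: 6x - 18
each image's coordinates form column j of the matrix

the matrix is [[0, 0, 2, -18]; [0, 0, 0, 6]] (rows listed top to bottom)


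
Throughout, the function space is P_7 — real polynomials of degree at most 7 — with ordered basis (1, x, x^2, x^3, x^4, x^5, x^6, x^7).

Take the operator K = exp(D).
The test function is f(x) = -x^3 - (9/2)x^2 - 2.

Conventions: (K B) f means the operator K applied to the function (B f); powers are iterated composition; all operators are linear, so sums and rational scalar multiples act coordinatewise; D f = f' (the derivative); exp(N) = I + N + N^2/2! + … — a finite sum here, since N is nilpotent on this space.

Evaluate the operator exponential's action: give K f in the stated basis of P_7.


order-1 term: -3x^2 - 9x
order-2 term: -3x - 9/2
order-3 term: -1
the series for exp(D) f terminates at order 3
exp(D) f = -x^3 - (15/2)x^2 - 12x - 15/2

the image equals g(x) = -x^3 - (15/2)x^2 - 12x - 15/2


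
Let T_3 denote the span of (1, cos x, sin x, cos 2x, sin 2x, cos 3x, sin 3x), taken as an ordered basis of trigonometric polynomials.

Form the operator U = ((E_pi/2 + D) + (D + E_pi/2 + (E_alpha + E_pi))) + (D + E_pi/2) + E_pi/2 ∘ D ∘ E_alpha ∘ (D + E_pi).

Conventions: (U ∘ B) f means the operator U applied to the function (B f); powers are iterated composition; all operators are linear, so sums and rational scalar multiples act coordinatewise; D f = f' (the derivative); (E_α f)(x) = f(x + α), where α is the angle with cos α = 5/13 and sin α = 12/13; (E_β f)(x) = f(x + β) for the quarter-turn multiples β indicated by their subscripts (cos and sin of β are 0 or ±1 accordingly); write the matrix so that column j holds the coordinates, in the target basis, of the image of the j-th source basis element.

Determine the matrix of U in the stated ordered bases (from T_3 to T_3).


image of 1: 5
image of cos x: (9/13)cos x - (97/13)sin x
image of sin x: (97/13)cos x + (9/13)sin x
image of cos 2x: -(693/169)cos 2x - (1852/169)sin 2x
image of sin 2x: (1852/169)cos 2x - (693/169)sin 2x
image of cos 3x: (9325/2197)cos 3x + (3477/2197)sin 3x
image of sin 3x: -(3477/2197)cos 3x + (9325/2197)sin 3x
each image's coordinates form column j of the matrix

the matrix is [[5, 0, 0, 0, 0, 0, 0]; [0, 9/13, 97/13, 0, 0, 0, 0]; [0, -97/13, 9/13, 0, 0, 0, 0]; [0, 0, 0, -693/169, 1852/169, 0, 0]; [0, 0, 0, -1852/169, -693/169, 0, 0]; [0, 0, 0, 0, 0, 9325/2197, -3477/2197]; [0, 0, 0, 0, 0, 3477/2197, 9325/2197]] (rows listed top to bottom)


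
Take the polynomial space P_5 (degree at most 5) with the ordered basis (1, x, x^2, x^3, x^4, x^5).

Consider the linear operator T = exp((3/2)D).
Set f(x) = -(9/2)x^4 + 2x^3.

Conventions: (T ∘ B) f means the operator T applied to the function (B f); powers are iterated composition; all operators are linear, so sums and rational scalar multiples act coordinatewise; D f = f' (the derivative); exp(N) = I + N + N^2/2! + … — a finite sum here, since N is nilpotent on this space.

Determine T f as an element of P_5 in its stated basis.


the image equals g(x) = -(9/2)x^4 - 25x^3 - (207/4)x^2 - (189/4)x - 513/32

order-1 term: -27x^3 + 9x^2
order-2 term: -(243/4)x^2 + (27/2)x
order-3 term: -(243/4)x + 27/4
order-4 term: -729/32
the series for exp((3/2)D) f terminates at order 4
exp((3/2)D) f = -(9/2)x^4 - 25x^3 - (207/4)x^2 - (189/4)x - 513/32


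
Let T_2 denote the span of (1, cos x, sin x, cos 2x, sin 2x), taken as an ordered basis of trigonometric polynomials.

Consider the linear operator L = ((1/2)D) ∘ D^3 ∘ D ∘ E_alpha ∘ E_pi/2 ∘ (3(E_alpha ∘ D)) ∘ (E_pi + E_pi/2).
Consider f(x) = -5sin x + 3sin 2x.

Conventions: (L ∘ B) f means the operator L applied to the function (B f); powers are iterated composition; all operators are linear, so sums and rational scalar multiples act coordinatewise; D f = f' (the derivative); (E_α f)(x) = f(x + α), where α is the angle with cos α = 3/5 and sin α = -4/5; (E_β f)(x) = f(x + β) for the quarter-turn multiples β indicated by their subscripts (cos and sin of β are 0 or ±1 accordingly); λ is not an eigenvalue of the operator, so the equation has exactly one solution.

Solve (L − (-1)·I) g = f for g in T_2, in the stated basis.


g(x) = -(465/377)cos x - (505/377)sin x + 3sin 2x

write g with unknown coordinates in the stated basis and equate coefficients in (L − (-1)·I) g = f
solving from the highest basis element down gives g = -(465/377)cos x - (505/377)sin x + 3sin 2x
check: L g = (465/377)cos x - (1380/377)sin x
so L g − (-1)·g = -5sin x + 3sin 2x = f ✓


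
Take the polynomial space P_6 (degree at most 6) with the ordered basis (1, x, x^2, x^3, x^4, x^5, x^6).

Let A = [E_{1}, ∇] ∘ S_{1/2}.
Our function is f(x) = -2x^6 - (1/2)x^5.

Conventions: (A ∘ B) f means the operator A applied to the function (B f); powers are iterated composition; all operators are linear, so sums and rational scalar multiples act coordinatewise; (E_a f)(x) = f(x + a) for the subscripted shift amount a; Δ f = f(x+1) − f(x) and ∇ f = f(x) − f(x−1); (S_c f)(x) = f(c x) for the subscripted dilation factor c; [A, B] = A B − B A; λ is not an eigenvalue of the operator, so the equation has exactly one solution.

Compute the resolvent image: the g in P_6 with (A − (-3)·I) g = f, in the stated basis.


the result is g(x) = -(2/3)x^6 - (1/6)x^5

write g with unknown coordinates in the stated basis and equate coefficients in (A − (-3)·I) g = f
solving from the highest basis element down gives g = -(2/3)x^6 - (1/6)x^5
check: A g = 0
so A g − (-3)·g = -2x^6 - (1/2)x^5 = f ✓


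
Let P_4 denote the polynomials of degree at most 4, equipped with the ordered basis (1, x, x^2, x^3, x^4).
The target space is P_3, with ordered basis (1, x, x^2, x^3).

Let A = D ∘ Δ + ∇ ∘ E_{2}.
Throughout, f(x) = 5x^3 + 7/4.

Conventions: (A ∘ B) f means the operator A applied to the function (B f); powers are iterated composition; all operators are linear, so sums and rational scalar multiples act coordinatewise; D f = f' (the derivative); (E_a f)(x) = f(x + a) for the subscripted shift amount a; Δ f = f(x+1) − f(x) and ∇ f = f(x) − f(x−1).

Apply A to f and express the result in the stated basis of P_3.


g(x) = 15x^2 + 75x + 50

Δ f = 15x^2 + 15x + 5
D Δ f = 30x + 15
E_{2} f = 5x^3 + 30x^2 + 60x + 167/4
∇ E_{2} f = 15x^2 + 45x + 35
(D ∘ Δ + ∇ ∘ E_{2}) f = 15x^2 + 75x + 50


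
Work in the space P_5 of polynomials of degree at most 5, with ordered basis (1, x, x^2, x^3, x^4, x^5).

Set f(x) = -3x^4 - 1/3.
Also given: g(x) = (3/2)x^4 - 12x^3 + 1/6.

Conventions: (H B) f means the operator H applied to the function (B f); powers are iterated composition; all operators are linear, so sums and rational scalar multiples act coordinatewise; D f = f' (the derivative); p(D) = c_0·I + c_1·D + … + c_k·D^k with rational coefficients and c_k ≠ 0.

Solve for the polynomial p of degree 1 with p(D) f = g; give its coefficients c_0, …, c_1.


D^0 f = -3x^4 - 1/3
D^1 f = -12x^3
matching coefficients of g against c_0 f + c_1 Df + … from the top degree down determines the c_i
solution: c_0 = -1/2, c_1 = 1

p(D) = -(1/2)·I + D, i.e. c_0 = -1/2, c_1 = 1


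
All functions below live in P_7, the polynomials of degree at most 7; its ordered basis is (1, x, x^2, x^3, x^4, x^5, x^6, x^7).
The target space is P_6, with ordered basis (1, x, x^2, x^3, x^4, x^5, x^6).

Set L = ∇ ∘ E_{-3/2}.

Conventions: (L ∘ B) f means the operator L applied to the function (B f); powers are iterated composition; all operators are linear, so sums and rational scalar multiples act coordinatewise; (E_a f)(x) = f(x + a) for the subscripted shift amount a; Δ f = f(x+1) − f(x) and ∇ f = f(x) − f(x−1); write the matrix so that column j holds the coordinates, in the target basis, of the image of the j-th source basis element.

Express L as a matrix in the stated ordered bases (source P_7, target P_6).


the matrix is [[0, 1, -4, 49/4, -34, 1441/16, -931/4, 37969/64]; [0, 0, 2, -12, 49, -170, 4323/8, -6517/4]; [0, 0, 0, 3, -24, 245/2, -510, 30261/16]; [0, 0, 0, 0, 4, -40, 245, -1190]; [0, 0, 0, 0, 0, 5, -60, 1715/4]; [0, 0, 0, 0, 0, 0, 6, -84]; [0, 0, 0, 0, 0, 0, 0, 7]] (rows listed top to bottom)

image of 1: 0
image of x: 1
image of x^2: 2x - 4
image of x^3: 3x^2 - 12x + 49/4
image of x^4: 4x^3 - 24x^2 + 49x - 34
image of x^5: 5x^4 - 40x^3 + (245/2)x^2 - 170x + 1441/16
image of x^6: 6x^5 - 60x^4 + 245x^3 - 510x^2 + (4323/8)x - 931/4
image of x^7: 7x^6 - 84x^5 + (1715/4)x^4 - 1190x^3 + (30261/16)x^2 - (6517/4)x + 37969/64
each image's coordinates form column j of the matrix


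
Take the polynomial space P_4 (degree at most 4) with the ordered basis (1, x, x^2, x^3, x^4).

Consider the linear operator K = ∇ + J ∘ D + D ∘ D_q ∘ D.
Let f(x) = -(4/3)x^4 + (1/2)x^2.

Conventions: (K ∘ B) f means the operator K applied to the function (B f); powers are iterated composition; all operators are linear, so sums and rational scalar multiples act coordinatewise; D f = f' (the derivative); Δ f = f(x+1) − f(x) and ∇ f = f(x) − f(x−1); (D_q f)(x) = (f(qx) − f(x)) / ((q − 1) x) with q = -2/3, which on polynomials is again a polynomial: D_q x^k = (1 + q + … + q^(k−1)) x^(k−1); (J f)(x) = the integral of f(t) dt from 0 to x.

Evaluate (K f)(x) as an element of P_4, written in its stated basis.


the result is g(x) = -(4/3)x^4 - (16/3)x^3 + (17/2)x^2 - (341/27)x + 5/6

∇ f = -(16/3)x^3 + 8x^2 - (13/3)x + 5/6
D f = -(16/3)x^3 + x
J D f = -(4/3)x^4 + (1/2)x^2
D f = -(16/3)x^3 + x
D_q D f = -(112/27)x^2 + 1
D D_q D f = -(224/27)x
(∇ + J ∘ D + D ∘ D_q ∘ D) f = -(4/3)x^4 - (16/3)x^3 + (17/2)x^2 - (341/27)x + 5/6


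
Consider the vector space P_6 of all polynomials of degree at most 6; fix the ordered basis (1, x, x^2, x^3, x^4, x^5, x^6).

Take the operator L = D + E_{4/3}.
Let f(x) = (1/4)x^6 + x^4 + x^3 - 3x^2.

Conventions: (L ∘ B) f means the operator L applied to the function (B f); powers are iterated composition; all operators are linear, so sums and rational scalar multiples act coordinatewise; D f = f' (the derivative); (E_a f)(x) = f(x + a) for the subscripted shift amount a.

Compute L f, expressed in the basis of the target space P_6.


D f = (3/2)x^5 + 4x^3 + 3x^2 - 6x
E_{4/3} f = (1/4)x^6 + 2x^5 + (23/3)x^4 + (491/27)x^3 + (635/27)x^2 + (1064/81)x + 1168/729
(D + E_{4/3}) f = (1/4)x^6 + (7/2)x^5 + (23/3)x^4 + (599/27)x^3 + (716/27)x^2 + (578/81)x + 1168/729

g(x) = (1/4)x^6 + (7/2)x^5 + (23/3)x^4 + (599/27)x^3 + (716/27)x^2 + (578/81)x + 1168/729


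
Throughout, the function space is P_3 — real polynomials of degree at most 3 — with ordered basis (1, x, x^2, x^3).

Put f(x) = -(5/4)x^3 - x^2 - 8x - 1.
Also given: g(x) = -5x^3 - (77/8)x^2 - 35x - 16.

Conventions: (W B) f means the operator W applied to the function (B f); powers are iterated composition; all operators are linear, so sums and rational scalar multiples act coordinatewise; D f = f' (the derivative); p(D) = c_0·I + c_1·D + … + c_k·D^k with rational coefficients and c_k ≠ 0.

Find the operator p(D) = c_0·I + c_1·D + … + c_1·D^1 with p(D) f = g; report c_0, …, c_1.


D^0 f = -(5/4)x^3 - x^2 - 8x - 1
D^1 f = -(15/4)x^2 - 2x - 8
matching coefficients of g against c_0 f + c_1 Df + … from the top degree down determines the c_i
solution: c_0 = 4, c_1 = 3/2

p(D) = 4·I + (3/2)·D, i.e. c_0 = 4, c_1 = 3/2


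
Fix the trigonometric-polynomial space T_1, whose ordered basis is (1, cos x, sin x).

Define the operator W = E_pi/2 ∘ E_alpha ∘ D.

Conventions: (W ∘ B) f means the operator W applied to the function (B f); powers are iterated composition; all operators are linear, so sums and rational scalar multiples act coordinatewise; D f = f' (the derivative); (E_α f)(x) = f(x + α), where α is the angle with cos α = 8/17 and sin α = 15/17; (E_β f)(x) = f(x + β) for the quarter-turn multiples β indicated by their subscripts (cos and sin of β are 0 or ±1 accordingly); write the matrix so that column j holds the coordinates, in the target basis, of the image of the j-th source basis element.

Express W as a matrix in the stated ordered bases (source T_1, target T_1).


the matrix is [[0, 0, 0]; [0, -8/17, -15/17]; [0, 15/17, -8/17]] (rows listed top to bottom)

image of 1: 0
image of cos x: -(8/17)cos x + (15/17)sin x
image of sin x: -(15/17)cos x - (8/17)sin x
each image's coordinates form column j of the matrix


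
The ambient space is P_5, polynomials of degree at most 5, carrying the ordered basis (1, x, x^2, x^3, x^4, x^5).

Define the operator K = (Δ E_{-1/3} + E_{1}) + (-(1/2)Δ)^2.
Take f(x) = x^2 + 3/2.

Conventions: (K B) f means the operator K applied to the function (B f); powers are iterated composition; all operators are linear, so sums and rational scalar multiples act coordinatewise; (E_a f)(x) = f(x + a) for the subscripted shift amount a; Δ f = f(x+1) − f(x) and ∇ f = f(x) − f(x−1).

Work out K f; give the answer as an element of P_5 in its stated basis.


g(x) = x^2 + 4x + 10/3

E_{-1/3} f = x^2 - (2/3)x + 29/18
Δ E_{-1/3} f = 2x + 1/3
E_{1} f = x^2 + 2x + 5/2
(Δ E_{-1/3} + E_{1}) f = x^2 + 4x + 17/6
Δ f = 2x + 1
(-(1/2)Δ) f = -x - 1/2
Δ (-(1/2)Δ) f = -1
(-(1/2)Δ) (-(1/2)Δ) f = 1/2
((Δ E_{-1/3} + E_{1}) + (-(1/2)Δ)^2) f = x^2 + 4x + 10/3


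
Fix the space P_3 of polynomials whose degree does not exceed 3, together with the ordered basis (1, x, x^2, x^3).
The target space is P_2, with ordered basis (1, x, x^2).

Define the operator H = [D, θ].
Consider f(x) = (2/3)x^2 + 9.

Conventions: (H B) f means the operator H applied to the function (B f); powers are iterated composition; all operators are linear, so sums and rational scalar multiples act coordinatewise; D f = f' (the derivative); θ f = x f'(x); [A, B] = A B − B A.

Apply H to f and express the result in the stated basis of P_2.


θ f = (4/3)x^2
D θ f = (8/3)x
D f = (4/3)x
θ D f = (4/3)x
[D, θ] f = (4/3)x

the result is g(x) = (4/3)x
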